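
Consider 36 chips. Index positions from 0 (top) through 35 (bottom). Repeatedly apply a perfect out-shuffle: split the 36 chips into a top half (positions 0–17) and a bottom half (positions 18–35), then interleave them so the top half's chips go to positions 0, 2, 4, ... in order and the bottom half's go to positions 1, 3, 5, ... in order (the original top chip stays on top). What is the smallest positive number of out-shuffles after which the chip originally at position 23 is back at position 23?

Follow position 23 under repeated out-shuffles:
23 → 11 → 22 → 9 → 18 → 1 → 2 → 4 → 8 → 16 → 32 → 29 → 23
It first returns after 12 out-shuffles.

12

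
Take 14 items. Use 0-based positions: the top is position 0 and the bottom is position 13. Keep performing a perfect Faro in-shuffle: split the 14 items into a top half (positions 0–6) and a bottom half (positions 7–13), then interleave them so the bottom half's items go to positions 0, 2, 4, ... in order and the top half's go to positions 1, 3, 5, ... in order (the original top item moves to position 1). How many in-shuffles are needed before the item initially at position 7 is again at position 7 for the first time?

Follow position 7 under repeated in-shuffles:
7 → 0 → 1 → 3 → 7
It first returns after 4 in-shuffles.

4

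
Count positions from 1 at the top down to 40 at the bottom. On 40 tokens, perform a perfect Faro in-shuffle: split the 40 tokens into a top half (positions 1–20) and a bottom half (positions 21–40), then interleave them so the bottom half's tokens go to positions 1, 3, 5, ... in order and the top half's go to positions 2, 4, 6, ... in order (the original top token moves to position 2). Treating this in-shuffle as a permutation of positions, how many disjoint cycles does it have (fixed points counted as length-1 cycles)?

Trace each unvisited position around until it returns:
(1 2 4 8 16 32 ... len 20) (3 6 12 24 7 14 ... len 20)
2 cycles in total.

2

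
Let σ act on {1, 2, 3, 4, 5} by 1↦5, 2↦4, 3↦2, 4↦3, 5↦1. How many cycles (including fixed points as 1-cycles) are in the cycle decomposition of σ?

Cycle decomposition: (1 5) (2 4 3).
2 cycles.

2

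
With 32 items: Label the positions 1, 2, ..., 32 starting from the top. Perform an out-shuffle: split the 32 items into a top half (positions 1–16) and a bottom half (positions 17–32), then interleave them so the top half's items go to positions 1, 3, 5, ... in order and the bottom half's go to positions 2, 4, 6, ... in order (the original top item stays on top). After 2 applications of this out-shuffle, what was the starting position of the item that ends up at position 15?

20

Work backwards from position 15, undoing one out-shuffle at a time:
15 ← 8 ← 20
So the item now at position 15 started at position 20.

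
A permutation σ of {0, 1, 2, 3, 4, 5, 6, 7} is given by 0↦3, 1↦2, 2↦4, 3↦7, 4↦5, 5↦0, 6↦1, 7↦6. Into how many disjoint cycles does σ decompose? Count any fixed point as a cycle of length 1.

Cycle decomposition: (0 3 7 6 1 2 4 5).
1 cycle.

1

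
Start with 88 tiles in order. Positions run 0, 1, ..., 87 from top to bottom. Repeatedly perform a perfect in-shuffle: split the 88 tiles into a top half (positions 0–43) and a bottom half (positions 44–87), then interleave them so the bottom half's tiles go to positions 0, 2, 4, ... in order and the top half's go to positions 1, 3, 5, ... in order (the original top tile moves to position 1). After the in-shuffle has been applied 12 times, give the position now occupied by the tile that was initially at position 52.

Track the tile's position through each in-shuffle:
52 → 16 → 33 → 67 → 46 → 4 → 9 → 19 → 39 → 79 → 70 → 52 → 16

16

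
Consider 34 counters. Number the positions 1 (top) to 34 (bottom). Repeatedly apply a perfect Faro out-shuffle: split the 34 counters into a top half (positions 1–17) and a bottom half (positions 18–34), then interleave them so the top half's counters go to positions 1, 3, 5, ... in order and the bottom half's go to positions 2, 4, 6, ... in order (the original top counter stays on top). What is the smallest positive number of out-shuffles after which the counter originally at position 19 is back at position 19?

Follow position 19 under repeated out-shuffles:
19 → 4 → 7 → 13 → 25 → 16 → 31 → 28 → 22 → 10 → 19
It first returns after 10 out-shuffles.

10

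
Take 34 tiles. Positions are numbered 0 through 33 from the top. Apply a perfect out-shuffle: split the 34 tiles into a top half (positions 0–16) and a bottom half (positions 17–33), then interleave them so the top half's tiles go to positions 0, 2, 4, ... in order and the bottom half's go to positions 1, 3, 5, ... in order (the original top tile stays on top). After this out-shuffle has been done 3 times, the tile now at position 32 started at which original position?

4

Work backwards from position 32, undoing one out-shuffle at a time:
32 ← 16 ← 8 ← 4
So the tile now at position 32 started at position 4.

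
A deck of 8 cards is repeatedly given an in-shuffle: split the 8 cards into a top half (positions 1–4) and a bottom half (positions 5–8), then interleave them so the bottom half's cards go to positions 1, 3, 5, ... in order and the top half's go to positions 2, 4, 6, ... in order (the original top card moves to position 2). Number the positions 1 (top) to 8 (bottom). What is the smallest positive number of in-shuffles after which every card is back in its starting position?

6

The in-shuffle permutes the 8 positions with cycle lengths [2, 6].
Every card is home exactly when every cycle has completed a whole number of laps, i.e. after lcm(2, 6) = 6 in-shuffles.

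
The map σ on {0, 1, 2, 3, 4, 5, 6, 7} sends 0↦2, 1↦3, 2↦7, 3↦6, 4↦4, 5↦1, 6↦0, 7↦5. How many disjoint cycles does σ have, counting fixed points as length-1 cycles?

2

Cycle decomposition: (0 2 7 5 1 3 6) (4).
2 cycles.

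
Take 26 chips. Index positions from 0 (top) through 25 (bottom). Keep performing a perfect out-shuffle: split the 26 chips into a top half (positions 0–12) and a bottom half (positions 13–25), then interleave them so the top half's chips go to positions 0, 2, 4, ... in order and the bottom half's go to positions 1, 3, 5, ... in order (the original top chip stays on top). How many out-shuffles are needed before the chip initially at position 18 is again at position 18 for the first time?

Follow position 18 under repeated out-shuffles:
18 → 11 → 22 → 19 → 13 → 1 → 2 → 4 → 8 → 16 → 7 → 14 → 3 → 6 → 12 → 24 → 23 → 21 → 17 → 9 → 18
It first returns after 20 out-shuffles.

20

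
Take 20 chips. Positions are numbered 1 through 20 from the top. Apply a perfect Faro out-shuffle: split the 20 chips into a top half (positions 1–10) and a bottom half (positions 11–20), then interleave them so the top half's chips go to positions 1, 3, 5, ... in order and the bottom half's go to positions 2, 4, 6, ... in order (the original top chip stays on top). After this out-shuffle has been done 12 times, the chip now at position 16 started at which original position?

Work backwards from position 16, undoing one out-shuffle at a time:
16 ← 18 ← 19 ← 10 ← 15 ← 8 ← 14 ← 17 ← 9 ← 5 ← 3 ← 2 ← 11
So the chip now at position 16 started at position 11.

11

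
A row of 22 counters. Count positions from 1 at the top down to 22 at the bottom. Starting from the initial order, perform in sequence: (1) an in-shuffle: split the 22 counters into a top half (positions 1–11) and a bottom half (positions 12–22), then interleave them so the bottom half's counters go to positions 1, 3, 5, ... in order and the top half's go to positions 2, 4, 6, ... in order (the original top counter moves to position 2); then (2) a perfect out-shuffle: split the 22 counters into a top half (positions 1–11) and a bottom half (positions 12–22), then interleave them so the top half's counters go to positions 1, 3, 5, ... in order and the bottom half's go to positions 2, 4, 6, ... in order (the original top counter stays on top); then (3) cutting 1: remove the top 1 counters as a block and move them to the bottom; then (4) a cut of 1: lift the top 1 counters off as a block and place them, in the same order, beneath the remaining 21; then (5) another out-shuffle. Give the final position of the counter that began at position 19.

Track the counter from position 19 forward through each operation:
  after op 1 (in-shuffle): 19 → 15
  after op 2 (out-shuffle): 15 → 8
  after op 3 (cut 1): 8 → 7
  after op 4 (cut 1): 7 → 6
  after op 5 (out-shuffle): 6 → 11

11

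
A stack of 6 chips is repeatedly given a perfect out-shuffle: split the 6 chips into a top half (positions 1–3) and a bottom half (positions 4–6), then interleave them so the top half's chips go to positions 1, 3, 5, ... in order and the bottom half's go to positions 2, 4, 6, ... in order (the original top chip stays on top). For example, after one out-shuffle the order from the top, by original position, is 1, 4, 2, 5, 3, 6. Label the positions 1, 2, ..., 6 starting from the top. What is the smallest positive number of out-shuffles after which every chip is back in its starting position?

4

The out-shuffle permutes the 6 positions with cycle lengths [1, 1, 4].
Every chip is home exactly when every cycle has completed a whole number of laps, i.e. after lcm(1, 4) = 4 out-shuffles.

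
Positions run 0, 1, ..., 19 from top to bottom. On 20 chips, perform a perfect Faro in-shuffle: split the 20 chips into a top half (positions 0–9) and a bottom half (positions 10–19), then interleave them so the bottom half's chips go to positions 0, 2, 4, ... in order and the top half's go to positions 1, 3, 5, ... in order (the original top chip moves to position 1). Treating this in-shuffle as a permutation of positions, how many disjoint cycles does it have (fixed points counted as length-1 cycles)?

Trace each unvisited position around until it returns:
(0 1 3 7 15 10) (2 5 11) (4 9 19 18 16 12) (6 13) (8 17 14)
5 cycles in total.

5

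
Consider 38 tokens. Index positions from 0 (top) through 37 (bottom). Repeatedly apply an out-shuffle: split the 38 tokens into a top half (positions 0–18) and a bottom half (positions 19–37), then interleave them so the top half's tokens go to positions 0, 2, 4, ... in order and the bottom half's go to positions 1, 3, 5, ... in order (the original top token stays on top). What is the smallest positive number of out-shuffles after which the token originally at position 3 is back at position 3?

Follow position 3 under repeated out-shuffles:
3 → 6 → 12 → 24 → 11 → 22 → 7 → 14 → ... → 3 (length 36)
It first returns after 36 out-shuffles.

36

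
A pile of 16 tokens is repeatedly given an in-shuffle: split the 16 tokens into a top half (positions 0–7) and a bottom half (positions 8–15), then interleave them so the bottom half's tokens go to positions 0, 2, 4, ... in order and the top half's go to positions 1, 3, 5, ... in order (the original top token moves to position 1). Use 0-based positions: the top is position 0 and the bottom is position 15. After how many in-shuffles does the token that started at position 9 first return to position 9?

Follow position 9 under repeated in-shuffles:
9 → 2 → 5 → 11 → 6 → 13 → 10 → 4 → 9
It first returns after 8 in-shuffles.

8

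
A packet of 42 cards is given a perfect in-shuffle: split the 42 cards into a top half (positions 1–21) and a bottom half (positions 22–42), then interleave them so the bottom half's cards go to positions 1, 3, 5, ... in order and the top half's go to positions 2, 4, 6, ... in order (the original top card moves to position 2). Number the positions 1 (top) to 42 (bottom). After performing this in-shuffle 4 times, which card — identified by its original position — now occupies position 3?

Work backwards from position 3, undoing one in-shuffle at a time:
3 ← 23 ← 33 ← 38 ← 19
So the card now at position 3 started at position 19.

19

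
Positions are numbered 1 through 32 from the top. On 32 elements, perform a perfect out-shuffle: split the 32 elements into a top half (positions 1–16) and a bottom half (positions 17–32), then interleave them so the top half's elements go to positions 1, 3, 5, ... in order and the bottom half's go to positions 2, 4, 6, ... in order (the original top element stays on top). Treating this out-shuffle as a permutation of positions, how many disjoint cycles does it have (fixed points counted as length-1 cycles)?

Trace each unvisited position around until it returns:
(1) (2 3 5 9 17) (4 7 13 25 18) (6 11 21 10 19) (8 15 29 26 20) (12 23 14 27 22) (16 31 30 28 24) (32)
8 cycles in total.

8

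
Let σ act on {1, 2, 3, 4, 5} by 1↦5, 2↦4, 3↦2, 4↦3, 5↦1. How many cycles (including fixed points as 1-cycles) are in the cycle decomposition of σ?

2

Cycle decomposition: (1 5) (2 4 3).
2 cycles.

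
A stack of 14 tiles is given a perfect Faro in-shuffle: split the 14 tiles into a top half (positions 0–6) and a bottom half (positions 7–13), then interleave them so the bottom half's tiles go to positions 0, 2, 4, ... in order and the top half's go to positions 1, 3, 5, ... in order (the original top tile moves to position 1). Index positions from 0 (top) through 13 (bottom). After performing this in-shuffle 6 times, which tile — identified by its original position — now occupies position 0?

3

Work backwards from position 0, undoing one in-shuffle at a time:
0 ← 7 ← 3 ← 1 ← 0 ← 7 ← 3
So the tile now at position 0 started at position 3.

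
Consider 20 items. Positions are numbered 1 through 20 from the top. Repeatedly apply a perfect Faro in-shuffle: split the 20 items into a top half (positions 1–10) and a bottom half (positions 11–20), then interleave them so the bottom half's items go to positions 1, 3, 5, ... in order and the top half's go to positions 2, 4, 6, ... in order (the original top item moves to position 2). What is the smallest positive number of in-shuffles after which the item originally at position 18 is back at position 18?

3

Follow position 18 under repeated in-shuffles:
18 → 15 → 9 → 18
It first returns after 3 in-shuffles.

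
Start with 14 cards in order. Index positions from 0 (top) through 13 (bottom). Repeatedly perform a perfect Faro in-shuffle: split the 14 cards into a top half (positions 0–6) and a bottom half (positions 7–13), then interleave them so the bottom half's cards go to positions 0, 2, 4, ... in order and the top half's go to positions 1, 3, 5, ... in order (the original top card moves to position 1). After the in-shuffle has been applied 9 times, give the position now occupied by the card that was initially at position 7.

Track the card's position through each in-shuffle:
7 → 0 → 1 → 3 → 7 → 0 → 1 → 3 → 7 → 0

0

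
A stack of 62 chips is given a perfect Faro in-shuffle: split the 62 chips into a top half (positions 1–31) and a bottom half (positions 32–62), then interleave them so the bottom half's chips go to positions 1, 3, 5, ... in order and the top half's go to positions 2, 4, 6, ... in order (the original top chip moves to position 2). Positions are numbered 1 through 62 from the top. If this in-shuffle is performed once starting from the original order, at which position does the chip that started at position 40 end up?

17

Track the chip's position through each in-shuffle:
40 → 17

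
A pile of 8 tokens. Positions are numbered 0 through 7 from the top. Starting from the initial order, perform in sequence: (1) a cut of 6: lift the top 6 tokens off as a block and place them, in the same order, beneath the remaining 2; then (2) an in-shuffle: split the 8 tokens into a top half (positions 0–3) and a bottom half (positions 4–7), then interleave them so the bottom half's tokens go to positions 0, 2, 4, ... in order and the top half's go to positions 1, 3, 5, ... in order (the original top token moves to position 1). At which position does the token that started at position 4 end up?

4

Track the token from position 4 forward through each operation:
  after op 1 (cut 6): 4 → 6
  after op 2 (in-shuffle): 6 → 4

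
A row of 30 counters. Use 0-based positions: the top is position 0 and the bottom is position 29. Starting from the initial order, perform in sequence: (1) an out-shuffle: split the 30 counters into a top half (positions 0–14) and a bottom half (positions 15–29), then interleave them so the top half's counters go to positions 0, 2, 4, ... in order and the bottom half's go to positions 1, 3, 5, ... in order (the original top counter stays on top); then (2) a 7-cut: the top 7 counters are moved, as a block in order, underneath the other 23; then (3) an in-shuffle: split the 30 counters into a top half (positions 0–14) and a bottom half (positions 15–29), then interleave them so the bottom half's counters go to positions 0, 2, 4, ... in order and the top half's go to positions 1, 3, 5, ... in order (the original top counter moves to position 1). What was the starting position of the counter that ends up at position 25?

24

Undo the operations in reverse order, starting from position 25:
  undo op 3 (in-shuffle, from top half): 25 ← 12
  undo op 2 (cut 7): 12 ← 19
  undo op 1 (out-shuffle, from bottom half): 19 ← 24
So the counter at position 25 came from original position 24.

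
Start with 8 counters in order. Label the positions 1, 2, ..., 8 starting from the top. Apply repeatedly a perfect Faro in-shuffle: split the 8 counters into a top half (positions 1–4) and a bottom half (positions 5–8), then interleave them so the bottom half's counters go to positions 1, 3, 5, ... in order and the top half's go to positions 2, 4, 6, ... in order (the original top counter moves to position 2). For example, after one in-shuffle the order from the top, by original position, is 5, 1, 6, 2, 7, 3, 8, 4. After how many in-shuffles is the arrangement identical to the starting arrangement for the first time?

6

The in-shuffle permutes the 8 positions with cycle lengths [2, 6].
Every counter is home exactly when every cycle has completed a whole number of laps, i.e. after lcm(2, 6) = 6 in-shuffles.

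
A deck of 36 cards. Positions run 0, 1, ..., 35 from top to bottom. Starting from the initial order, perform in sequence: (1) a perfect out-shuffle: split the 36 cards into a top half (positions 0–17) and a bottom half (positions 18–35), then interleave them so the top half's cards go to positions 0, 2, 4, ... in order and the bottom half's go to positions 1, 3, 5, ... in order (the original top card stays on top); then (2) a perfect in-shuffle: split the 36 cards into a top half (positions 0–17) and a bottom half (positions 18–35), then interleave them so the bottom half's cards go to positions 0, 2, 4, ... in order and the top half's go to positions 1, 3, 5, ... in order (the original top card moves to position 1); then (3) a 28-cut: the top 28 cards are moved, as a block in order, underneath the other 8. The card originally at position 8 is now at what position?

5

Track the card from position 8 forward through each operation:
  after op 1 (out-shuffle): 8 → 16
  after op 2 (in-shuffle): 16 → 33
  after op 3 (cut 28): 33 → 5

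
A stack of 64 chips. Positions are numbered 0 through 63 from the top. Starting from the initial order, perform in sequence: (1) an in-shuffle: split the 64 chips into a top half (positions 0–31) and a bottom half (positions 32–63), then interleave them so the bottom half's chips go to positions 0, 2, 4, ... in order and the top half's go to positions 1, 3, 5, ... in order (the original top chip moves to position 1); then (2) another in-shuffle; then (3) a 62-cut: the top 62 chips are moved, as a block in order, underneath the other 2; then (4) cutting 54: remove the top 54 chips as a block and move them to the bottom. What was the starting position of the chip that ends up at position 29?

Undo the operations in reverse order, starting from position 29:
  undo op 4 (cut 54): 29 ← 19
  undo op 3 (cut 62): 19 ← 17
  undo op 2 (in-shuffle, from top half): 17 ← 8
  undo op 1 (in-shuffle, from bottom half): 8 ← 36
So the chip at position 29 came from original position 36.

36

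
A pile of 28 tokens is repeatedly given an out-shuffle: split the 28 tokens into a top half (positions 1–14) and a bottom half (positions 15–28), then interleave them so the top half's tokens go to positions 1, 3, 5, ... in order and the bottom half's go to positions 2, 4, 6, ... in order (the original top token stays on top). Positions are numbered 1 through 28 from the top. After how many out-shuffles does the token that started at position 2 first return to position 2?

Follow position 2 under repeated out-shuffles:
2 → 3 → 5 → 9 → 17 → 6 → 11 → 21 → 14 → 27 → 26 → 24 → 20 → 12 → 23 → 18 → 8 → 15 → 2
It first returns after 18 out-shuffles.

18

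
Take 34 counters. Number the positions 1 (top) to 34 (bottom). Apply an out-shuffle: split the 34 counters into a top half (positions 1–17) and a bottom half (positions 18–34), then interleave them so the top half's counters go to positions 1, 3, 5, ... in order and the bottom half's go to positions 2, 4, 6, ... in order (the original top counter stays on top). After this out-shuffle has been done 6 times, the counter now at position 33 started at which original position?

18

Work backwards from position 33, undoing one out-shuffle at a time:
33 ← 17 ← 9 ← 5 ← 3 ← 2 ← 18
So the counter now at position 33 started at position 18.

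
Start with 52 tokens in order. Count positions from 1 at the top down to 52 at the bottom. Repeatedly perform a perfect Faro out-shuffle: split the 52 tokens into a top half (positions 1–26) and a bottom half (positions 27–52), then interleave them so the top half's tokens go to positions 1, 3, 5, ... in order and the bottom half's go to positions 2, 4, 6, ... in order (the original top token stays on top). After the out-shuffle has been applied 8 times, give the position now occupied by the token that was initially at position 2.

2

Track the token's position through each out-shuffle:
2 → 3 → 5 → 9 → 17 → 33 → 14 → 27 → 2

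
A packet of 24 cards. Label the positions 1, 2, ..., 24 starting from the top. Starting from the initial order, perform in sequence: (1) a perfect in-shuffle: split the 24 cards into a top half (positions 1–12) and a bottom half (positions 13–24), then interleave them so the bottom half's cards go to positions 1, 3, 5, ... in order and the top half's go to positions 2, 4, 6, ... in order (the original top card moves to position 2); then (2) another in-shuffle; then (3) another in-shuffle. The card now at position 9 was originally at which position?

Undo the operations in reverse order, starting from position 9:
  undo op 3 (in-shuffle, from bottom half): 9 ← 17
  undo op 2 (in-shuffle, from bottom half): 17 ← 21
  undo op 1 (in-shuffle, from bottom half): 21 ← 23
So the card at position 9 came from original position 23.

23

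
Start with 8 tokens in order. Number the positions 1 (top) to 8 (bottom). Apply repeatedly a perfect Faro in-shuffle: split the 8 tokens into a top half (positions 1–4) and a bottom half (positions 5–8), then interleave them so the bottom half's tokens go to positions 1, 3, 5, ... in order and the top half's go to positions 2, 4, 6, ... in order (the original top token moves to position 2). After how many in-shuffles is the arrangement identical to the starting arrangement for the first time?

The in-shuffle permutes the 8 positions with cycle lengths [2, 6].
Every token is home exactly when every cycle has completed a whole number of laps, i.e. after lcm(2, 6) = 6 in-shuffles.

6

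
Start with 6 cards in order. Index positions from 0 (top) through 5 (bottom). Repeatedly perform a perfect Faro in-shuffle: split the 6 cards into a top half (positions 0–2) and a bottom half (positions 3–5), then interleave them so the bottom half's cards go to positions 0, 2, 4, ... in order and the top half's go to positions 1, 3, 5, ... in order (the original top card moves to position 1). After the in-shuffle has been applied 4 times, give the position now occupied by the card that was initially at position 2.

5

Track the card's position through each in-shuffle:
2 → 5 → 4 → 2 → 5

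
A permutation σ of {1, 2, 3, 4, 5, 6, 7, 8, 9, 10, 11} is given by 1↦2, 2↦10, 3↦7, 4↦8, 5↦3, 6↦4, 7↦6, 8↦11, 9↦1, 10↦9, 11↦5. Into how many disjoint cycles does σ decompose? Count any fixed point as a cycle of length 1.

2

Cycle decomposition: (1 2 10 9) (3 7 6 4 8 11 5).
2 cycles.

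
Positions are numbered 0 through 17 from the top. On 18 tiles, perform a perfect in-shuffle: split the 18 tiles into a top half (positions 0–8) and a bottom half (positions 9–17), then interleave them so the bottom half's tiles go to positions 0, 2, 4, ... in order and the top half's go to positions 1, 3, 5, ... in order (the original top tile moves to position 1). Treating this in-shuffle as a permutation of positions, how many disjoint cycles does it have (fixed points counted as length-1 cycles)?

1

Trace each unvisited position around until it returns:
(0 1 3 7 15 12 ... len 18)
1 cycle in total.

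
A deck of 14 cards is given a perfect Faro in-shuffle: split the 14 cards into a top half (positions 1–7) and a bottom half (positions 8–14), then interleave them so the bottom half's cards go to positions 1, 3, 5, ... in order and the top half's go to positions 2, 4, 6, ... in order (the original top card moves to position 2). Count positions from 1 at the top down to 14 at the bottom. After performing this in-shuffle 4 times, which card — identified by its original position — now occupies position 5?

Work backwards from position 5, undoing one in-shuffle at a time:
5 ← 10 ← 5 ← 10 ← 5
So the card now at position 5 started at position 5.

5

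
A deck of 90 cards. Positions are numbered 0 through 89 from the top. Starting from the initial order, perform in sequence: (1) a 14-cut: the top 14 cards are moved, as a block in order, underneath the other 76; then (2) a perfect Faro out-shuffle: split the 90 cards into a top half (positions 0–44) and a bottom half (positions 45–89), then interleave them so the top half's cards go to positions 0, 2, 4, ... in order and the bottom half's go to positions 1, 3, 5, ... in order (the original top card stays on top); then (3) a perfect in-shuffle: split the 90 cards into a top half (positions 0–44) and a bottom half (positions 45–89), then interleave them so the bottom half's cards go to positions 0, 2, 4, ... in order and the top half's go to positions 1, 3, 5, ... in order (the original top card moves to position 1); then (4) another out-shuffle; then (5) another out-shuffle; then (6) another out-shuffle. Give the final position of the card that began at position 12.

Track the card from position 12 forward through each operation:
  after op 1 (cut 14): 12 → 88
  after op 2 (out-shuffle): 88 → 87
  after op 3 (in-shuffle): 87 → 84
  after op 4 (out-shuffle): 84 → 79
  after op 5 (out-shuffle): 79 → 69
  after op 6 (out-shuffle): 69 → 49

49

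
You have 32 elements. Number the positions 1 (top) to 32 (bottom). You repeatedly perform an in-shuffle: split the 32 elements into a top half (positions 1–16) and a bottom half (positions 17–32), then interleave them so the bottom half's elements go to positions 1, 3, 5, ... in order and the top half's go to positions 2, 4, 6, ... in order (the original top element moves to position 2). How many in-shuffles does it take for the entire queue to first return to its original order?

The in-shuffle permutes the 32 positions with cycle lengths [2, 10, 10, 10].
Every element is home exactly when every cycle has completed a whole number of laps, i.e. after lcm(2, 10) = 10 in-shuffles.

10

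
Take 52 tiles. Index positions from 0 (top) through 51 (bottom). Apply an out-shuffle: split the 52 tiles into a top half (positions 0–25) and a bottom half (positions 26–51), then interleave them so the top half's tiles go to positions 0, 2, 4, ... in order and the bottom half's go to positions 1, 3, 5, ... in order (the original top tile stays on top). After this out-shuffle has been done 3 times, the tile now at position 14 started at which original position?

Work backwards from position 14, undoing one out-shuffle at a time:
14 ← 7 ← 29 ← 40
So the tile now at position 14 started at position 40.

40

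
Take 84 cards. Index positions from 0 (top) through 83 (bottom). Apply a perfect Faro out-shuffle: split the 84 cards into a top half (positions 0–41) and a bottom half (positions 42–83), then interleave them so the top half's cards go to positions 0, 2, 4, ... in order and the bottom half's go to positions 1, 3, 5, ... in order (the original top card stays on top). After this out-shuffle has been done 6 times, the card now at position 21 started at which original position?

12

Work backwards from position 21, undoing one out-shuffle at a time:
21 ← 52 ← 26 ← 13 ← 48 ← 24 ← 12
So the card now at position 21 started at position 12.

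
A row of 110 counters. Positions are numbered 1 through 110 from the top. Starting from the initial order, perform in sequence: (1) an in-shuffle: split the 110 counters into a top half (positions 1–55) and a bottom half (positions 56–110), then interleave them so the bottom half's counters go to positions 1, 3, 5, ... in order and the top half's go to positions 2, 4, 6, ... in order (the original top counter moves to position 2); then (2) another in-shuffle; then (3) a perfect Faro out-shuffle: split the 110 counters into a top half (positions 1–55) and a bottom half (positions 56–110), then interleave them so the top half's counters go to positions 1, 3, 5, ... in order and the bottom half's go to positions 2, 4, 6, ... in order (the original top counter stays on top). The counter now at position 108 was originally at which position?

55

Undo the operations in reverse order, starting from position 108:
  undo op 3 (out-shuffle, from bottom half): 108 ← 109
  undo op 2 (in-shuffle, from bottom half): 109 ← 110
  undo op 1 (in-shuffle, from top half): 110 ← 55
So the counter at position 108 came from original position 55.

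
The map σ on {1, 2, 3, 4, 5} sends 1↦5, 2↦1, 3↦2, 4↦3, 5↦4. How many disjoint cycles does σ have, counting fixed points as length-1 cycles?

1

Cycle decomposition: (1 5 4 3 2).
1 cycle.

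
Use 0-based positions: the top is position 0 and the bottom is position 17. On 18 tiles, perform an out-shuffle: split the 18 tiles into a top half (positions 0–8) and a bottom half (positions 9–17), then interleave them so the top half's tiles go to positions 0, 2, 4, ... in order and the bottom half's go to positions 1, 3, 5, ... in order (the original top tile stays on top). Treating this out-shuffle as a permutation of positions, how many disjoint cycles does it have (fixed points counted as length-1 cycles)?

4

Trace each unvisited position around until it returns:
(0) (1 2 4 8 16 15 13 9) (3 6 12 7 14 11 5 10) (17)
4 cycles in total.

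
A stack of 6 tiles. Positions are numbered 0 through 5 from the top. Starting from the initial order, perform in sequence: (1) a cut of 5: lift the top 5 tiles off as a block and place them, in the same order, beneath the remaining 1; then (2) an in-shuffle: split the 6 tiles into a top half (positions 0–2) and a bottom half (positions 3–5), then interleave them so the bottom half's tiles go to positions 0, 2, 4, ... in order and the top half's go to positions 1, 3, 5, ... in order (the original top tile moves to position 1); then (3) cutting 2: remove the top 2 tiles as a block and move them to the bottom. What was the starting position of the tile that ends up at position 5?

5

Undo the operations in reverse order, starting from position 5:
  undo op 3 (cut 2): 5 ← 1
  undo op 2 (in-shuffle, from top half): 1 ← 0
  undo op 1 (cut 5): 0 ← 5
So the tile at position 5 came from original position 5.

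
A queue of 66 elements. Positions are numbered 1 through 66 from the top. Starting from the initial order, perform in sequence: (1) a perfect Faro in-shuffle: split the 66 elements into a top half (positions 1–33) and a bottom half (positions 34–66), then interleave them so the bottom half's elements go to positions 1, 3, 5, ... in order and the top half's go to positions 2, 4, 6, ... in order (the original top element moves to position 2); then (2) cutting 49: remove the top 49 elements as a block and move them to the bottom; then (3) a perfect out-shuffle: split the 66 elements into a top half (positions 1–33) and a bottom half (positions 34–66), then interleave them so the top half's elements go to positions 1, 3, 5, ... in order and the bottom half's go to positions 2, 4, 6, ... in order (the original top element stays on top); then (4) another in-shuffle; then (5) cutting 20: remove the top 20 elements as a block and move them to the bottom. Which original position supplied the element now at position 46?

Undo the operations in reverse order, starting from position 46:
  undo op 5 (cut 20): 46 ← 66
  undo op 4 (in-shuffle, from top half): 66 ← 33
  undo op 3 (out-shuffle, from top half): 33 ← 17
  undo op 2 (cut 49): 17 ← 66
  undo op 1 (in-shuffle, from top half): 66 ← 33
So the element at position 46 came from original position 33.

33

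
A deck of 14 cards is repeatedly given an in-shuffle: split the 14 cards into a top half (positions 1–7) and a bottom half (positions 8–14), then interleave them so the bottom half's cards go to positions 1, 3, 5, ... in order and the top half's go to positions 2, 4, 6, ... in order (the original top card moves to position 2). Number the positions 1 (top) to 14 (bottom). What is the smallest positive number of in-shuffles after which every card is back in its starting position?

4

The in-shuffle permutes the 14 positions with cycle lengths [2, 4, 4, 4].
Every card is home exactly when every cycle has completed a whole number of laps, i.e. after lcm(2, 4) = 4 in-shuffles.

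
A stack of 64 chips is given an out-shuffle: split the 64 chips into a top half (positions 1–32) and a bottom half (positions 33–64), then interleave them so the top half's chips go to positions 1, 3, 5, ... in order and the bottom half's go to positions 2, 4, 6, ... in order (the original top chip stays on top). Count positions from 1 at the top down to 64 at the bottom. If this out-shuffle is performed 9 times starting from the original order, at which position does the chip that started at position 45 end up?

38

Track the chip's position through each out-shuffle:
45 → 26 → 51 → 38 → 12 → 23 → 45 → 26 → 51 → 38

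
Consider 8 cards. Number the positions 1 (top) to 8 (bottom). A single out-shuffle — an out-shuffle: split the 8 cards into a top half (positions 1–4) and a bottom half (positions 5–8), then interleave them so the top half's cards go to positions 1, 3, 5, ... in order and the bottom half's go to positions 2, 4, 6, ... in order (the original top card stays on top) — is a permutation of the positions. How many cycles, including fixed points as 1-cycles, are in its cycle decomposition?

Trace each unvisited position around until it returns:
(1) (2 3 5) (4 7 6) (8)
4 cycles in total.

4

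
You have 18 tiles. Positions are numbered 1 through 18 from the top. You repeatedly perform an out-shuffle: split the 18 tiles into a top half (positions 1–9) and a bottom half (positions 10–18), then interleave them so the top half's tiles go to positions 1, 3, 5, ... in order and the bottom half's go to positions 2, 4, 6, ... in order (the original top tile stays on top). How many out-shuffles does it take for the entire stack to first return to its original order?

The out-shuffle permutes the 18 positions with cycle lengths [1, 1, 8, 8].
Every tile is home exactly when every cycle has completed a whole number of laps, i.e. after lcm(1, 8) = 8 out-shuffles.

8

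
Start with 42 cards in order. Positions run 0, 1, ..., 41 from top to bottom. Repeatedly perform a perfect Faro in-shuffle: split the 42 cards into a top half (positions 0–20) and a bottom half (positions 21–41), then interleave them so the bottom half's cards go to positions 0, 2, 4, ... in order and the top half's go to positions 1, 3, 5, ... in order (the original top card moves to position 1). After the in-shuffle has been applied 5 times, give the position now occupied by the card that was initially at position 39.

32

Track the card's position through each in-shuffle:
39 → 36 → 30 → 18 → 37 → 32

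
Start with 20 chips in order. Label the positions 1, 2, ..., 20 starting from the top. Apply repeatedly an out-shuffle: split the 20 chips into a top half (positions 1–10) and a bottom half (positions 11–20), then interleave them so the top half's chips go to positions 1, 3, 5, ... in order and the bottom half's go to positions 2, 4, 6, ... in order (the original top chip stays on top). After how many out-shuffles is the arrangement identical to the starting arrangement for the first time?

18

The out-shuffle permutes the 20 positions with cycle lengths [1, 1, 18].
Every chip is home exactly when every cycle has completed a whole number of laps, i.e. after lcm(1, 18) = 18 out-shuffles.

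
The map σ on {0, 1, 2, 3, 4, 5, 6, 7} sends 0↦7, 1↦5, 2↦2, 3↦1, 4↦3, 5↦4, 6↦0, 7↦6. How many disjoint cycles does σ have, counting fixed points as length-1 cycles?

Cycle decomposition: (0 7 6) (1 5 4 3) (2).
3 cycles.

3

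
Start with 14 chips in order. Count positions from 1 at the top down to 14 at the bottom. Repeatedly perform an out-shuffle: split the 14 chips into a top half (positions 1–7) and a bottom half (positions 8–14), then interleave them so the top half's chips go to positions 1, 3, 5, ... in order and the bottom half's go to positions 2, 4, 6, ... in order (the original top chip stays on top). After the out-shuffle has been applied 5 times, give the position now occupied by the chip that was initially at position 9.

10

Track the chip's position through each out-shuffle:
9 → 4 → 7 → 13 → 12 → 10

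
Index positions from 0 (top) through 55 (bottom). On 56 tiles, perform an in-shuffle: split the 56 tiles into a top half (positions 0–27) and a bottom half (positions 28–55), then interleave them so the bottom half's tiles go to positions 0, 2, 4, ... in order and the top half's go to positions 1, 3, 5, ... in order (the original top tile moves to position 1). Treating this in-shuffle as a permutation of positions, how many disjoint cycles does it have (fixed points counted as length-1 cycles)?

Trace each unvisited position around until it returns:
(0 1 3 7 15 31 ... len 18) (2 5 11 23 47 38 ... len 18) (4 9 19 39 22 45 ... len 18) (18 37)
4 cycles in total.

4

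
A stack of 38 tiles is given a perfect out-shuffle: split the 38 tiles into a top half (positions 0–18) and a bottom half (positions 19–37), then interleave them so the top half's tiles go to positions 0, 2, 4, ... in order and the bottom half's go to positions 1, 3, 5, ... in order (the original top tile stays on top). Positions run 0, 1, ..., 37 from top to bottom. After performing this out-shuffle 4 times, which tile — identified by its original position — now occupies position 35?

Work backwards from position 35, undoing one out-shuffle at a time:
35 ← 36 ← 18 ← 9 ← 23
So the tile now at position 35 started at position 23.

23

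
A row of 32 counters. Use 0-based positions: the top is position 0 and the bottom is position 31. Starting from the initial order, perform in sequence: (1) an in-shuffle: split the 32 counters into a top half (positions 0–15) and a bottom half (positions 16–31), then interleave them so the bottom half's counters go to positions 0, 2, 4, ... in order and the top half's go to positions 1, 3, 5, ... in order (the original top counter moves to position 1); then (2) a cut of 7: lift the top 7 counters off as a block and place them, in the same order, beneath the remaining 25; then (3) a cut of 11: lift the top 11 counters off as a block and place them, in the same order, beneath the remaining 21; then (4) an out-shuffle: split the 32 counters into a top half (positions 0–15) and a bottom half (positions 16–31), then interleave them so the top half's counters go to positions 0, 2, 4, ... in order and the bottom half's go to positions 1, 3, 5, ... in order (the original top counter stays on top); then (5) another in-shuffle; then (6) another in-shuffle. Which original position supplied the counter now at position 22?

20

Undo the operations in reverse order, starting from position 22:
  undo op 6 (in-shuffle, from bottom half): 22 ← 27
  undo op 5 (in-shuffle, from top half): 27 ← 13
  undo op 4 (out-shuffle, from bottom half): 13 ← 22
  undo op 3 (cut 11): 22 ← 1
  undo op 2 (cut 7): 1 ← 8
  undo op 1 (in-shuffle, from bottom half): 8 ← 20
So the counter at position 22 came from original position 20.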